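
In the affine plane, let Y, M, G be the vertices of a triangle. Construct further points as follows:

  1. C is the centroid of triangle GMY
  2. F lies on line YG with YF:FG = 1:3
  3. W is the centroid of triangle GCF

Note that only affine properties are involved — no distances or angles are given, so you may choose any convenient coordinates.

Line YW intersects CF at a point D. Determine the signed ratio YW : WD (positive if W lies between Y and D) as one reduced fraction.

YW:WD = -2

Choose coordinates Y = (0, 0), M = (1, 0), G = (0, 1).
1. C is the centroid of triangle GMY ⇒ C = (1/3, 1/3)
2. F lies on line YG with YF:FG = 1:3 ⇒ F = (0, 1/4)
3. W is the centroid of triangle GCF ⇒ W = (1/9, 19/36)
line YW meets CF at D = (1/18, 19/72)
W = Y + t·(D−Y) with t = 2, so YW:WD = 2:-1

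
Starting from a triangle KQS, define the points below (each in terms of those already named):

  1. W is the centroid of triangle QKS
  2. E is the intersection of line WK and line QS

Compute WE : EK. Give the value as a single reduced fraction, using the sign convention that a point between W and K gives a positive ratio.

WE:EK = -1/3

Work in coordinates with K = (0, 0), Q = (1, 0), S = (0, 1).
1. W is the centroid of triangle QKS ⇒ W = (1/3, 1/3)
2. E is the intersection of line WK and line QS ⇒ E = (1/2, 1/2)
E = W + t·(K−W) with t = -1/2, so WE:EK = t:(1−t) = -1/2:3/2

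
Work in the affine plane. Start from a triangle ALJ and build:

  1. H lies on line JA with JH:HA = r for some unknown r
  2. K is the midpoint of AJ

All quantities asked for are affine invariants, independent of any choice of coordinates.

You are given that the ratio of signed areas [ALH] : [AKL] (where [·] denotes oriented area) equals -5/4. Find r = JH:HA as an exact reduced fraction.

r = 3/5

Assign A = (0, 0), L = (1, 0), J = (0, 1) — the answer is frame-independent, so this choice is without loss of generality.
1. With JH:HA = r, write λ = r/(r+1) so H = J + λ·(A−J); H is affine-linear in λ
2. K is the midpoint of AJ ⇒ K = (0, 1/2)
Every point depending on H is an affine combination of H and λ-independent points, so each such coordinate is linear in λ; the λ² term in each signed area is a multiple of (A−J)×(A−J) = 0, so 2·[ALH] and 2·[AKL] are each linear in λ. Evaluating at λ=0 and λ=1:
  2·[ALH] = −λ + 1,   2·[AKL] = -1/2
So [ALH]:[AKL] = (−λ + 1) / (-1/2). Setting this equal to -5/4:
  −λ + 1 = -5/4·(-1/2)  ⇒  λ = 3/8
Then r = λ/(1−λ) = (3/8)/(5/8) = 3/5. Check: with r = 3/5, H = (0, 5/8) and [ALH]:[AKL] = -5/4 as required.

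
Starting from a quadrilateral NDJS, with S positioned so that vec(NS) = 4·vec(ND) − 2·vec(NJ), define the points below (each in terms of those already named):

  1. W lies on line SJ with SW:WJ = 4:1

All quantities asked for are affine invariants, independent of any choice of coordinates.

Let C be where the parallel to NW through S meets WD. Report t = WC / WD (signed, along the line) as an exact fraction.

t = 8

Work in coordinates with N = (0, 0), D = (1, 0), J = (0, 1), S = (4, -2).
1. W lies on line SJ with SW:WJ = 4:1 ⇒ W = (4/5, 2/5)
through S parallel to NW: direction (4/5, 2/5); meets WD at C = (12/5, -14/5)
C = W + t·(D−W) with t = 8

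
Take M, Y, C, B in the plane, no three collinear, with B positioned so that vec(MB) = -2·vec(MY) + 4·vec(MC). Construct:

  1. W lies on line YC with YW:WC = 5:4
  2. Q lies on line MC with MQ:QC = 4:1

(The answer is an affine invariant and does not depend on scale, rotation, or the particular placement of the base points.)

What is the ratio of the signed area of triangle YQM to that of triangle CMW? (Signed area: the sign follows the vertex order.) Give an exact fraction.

Choose coordinates M = (0, 0), Y = (1, 0), C = (0, 1), B = (-2, 4).
1. W lies on line YC with YW:WC = 5:4 ⇒ W = (4/9, 5/9)
2. Q lies on line MC with MQ:QC = 4:1 ⇒ Q = (0, 4/5)
2·[YQM] = 4/5, 2·[CMW] = 4/9
[YQM]:[CMW] = 4/5:4/9 = 9/5

[YQM]:[CMW] = 9/5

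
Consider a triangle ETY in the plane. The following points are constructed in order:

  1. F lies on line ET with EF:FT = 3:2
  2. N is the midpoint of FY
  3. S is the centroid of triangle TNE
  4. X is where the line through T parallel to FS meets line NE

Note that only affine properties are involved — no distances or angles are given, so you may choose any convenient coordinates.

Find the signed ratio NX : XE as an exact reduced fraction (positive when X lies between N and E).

NX:XE = -1/5

Choose coordinates E = (0, 0), T = (1, 0), Y = (0, 1).
1. F lies on line ET with EF:FT = 3:2 ⇒ F = (3/5, 0)
2. N is the midpoint of FY ⇒ N = (3/10, 1/2)
3. S is the centroid of triangle TNE ⇒ S = (13/30, 1/6)
4. X is where the line through T parallel to FS meets line NE ⇒ X = (3/8, 5/8)
X = N + t·(E−N) with t = -1/4, so NX:XE = t:(1−t) = -1/4:5/4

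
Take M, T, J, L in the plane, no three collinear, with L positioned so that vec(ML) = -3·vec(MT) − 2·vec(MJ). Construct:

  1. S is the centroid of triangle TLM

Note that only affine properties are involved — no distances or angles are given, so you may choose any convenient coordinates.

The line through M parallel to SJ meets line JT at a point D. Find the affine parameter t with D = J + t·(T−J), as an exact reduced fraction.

Choose coordinates M = (0, 0), T = (1, 0), J = (0, 1), L = (-3, -2).
1. S is the centroid of triangle TLM ⇒ S = (-2/3, -2/3)
through M parallel to SJ: direction (2/3, 5/3); meets JT at D = (2/7, 5/7)
D = J + t·(T−J) with t = 2/7

t = 2/7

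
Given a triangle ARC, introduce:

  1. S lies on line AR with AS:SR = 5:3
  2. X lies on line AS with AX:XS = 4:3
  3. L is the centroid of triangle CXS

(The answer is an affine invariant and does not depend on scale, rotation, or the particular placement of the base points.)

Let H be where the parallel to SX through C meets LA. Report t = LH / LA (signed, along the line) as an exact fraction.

t = -2

Assign A = (0, 0), R = (1, 0), C = (0, 1) — the answer is frame-independent, so this choice is without loss of generality.
1. S lies on line AR with AS:SR = 5:3 ⇒ S = (5/8, 0)
2. X lies on line AS with AX:XS = 4:3 ⇒ X = (5/14, 0)
3. L is the centroid of triangle CXS ⇒ L = (55/168, 1/3)
through C parallel to SX: direction (-15/56, 0); meets LA at H = (55/56, 1)
H = L + t·(A−L) with t = -2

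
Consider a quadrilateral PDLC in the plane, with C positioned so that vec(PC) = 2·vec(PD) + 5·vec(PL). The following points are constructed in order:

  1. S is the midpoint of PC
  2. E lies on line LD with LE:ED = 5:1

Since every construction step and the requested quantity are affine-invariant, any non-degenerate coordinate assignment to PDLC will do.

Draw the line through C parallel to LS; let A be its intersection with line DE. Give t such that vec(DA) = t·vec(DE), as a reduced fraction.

t = 42/5

Work in coordinates with P = (0, 0), D = (1, 0), L = (0, 1), C = (2, 5).
1. S is the midpoint of PC ⇒ S = (1, 5/2)
2. E lies on line LD with LE:ED = 5:1 ⇒ E = (5/6, 1/6)
through C parallel to LS: direction (1, 3/2); meets DE at A = (-2/5, 7/5)
A = D + t·(E−D) with t = 42/5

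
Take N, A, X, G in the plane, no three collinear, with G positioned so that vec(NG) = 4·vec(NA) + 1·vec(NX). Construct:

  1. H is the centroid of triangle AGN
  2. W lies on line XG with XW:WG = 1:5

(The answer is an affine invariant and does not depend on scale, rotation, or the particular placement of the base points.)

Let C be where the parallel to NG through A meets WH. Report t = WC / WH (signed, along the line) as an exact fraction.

Work in coordinates with N = (0, 0), A = (1, 0), X = (0, 1), G = (4, 1).
1. H is the centroid of triangle AGN ⇒ H = (5/3, 1/3)
2. W lies on line XG with XW:WG = 1:5 ⇒ W = (2/3, 1)
through A parallel to NG: direction (4, 1); meets WH at C = (61/33, 7/33)
C = W + t·(H−W) with t = 13/11

t = 13/11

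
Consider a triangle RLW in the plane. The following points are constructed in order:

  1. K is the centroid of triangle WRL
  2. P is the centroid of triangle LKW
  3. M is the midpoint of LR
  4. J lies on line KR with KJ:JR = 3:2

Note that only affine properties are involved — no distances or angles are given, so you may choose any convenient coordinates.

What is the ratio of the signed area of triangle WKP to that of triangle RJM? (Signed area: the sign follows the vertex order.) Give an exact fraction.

Assign R = (0, 0), L = (1, 0), W = (0, 1) — the answer is frame-independent, so this choice is without loss of generality.
1. K is the centroid of triangle WRL ⇒ K = (1/3, 1/3)
2. P is the centroid of triangle LKW ⇒ P = (4/9, 4/9)
3. M is the midpoint of LR ⇒ M = (1/2, 0)
4. J lies on line KR with KJ:JR = 3:2 ⇒ J = (2/15, 2/15)
2·[WKP] = 1/9, 2·[RJM] = -1/15
[WKP]:[RJM] = 1/9:-1/15 = -5/3

[WKP]:[RJM] = -5/3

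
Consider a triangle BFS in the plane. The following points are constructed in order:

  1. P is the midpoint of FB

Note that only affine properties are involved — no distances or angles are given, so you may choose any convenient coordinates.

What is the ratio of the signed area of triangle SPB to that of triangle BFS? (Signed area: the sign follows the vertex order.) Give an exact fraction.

Set B = (0, 0), F = (1, 0), S = (0, 1); any affine frame gives the same invariant.
1. P is the midpoint of FB ⇒ P = (1/2, 0)
2·[SPB] = -1/2, 2·[BFS] = 1
[SPB]:[BFS] = -1/2:1 = -1/2

[SPB]:[BFS] = -1/2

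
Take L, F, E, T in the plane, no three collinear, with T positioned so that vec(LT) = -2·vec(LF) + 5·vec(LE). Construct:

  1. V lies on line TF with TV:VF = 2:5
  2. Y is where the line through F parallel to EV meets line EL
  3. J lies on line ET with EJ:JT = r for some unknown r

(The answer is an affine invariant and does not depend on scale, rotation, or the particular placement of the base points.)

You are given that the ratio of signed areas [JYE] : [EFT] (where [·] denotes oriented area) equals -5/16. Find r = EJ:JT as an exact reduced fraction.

r = 1/3

Set L = (0, 0), F = (1, 0), E = (0, 1), T = (-2, 5); any affine frame gives the same invariant.
1. V lies on line TF with TV:VF = 2:5 ⇒ V = (-8/7, 25/7)
2. Y is where the line through F parallel to EV meets line EL ⇒ Y = (0, 9/4)
3. With EJ:JT = r, write λ = r/(r+1) so J = E + λ·(T−E); J is affine-linear in λ
Every point depending on J is an affine combination of J and λ-independent points, so each such coordinate is linear in λ; the λ² term in each signed area is a multiple of (T−E)×(T−E) = 0, so 2·[JYE] and 2·[EFT] are each linear in λ. Evaluating at λ=0 and λ=1:
  2·[JYE] = -5/2·λ,   2·[EFT] = 2
So [JYE]:[EFT] = (-5/2·λ) / (2). Setting this equal to -5/16:
  -5/2·λ = -5/16·(2)  ⇒  λ = 1/4
Then r = λ/(1−λ) = (1/4)/(3/4) = 1/3. Check: with r = 1/3, J = (-1/2, 2) and [JYE]:[EFT] = -5/16 as required.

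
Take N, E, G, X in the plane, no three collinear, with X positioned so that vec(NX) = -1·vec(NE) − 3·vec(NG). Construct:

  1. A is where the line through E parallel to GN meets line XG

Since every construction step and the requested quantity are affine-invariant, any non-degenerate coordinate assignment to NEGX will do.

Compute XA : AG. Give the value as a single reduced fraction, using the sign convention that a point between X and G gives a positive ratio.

Set N = (0, 0), E = (1, 0), G = (0, 1), X = (-1, -3); any affine frame gives the same invariant.
1. A is where the line through E parallel to GN meets line XG ⇒ A = (1, 5)
A = X + t·(G−X) with t = 2, so XA:AG = t:(1−t) = 2:-1

XA:AG = -2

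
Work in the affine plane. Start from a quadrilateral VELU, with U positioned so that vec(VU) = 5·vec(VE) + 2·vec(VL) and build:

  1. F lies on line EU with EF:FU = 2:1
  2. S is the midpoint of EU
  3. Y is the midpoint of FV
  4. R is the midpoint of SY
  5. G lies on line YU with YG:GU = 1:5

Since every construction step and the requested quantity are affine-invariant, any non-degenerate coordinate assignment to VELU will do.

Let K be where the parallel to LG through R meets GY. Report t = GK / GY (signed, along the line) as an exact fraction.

Choose coordinates V = (0, 0), E = (1, 0), L = (0, 1), U = (5, 2).
1. F lies on line EU with EF:FU = 2:1 ⇒ F = (11/3, 4/3)
2. S is the midpoint of EU ⇒ S = (3, 1)
3. Y is the midpoint of FV ⇒ Y = (11/6, 2/3)
4. R is the midpoint of SY ⇒ R = (29/12, 5/6)
5. G lies on line YU with YG:GU = 1:5 ⇒ G = (85/36, 8/9)
through R parallel to LG: direction (85/36, -1/9); meets GY at K = (1133/504, 53/63)
K = G + t·(Y−G) with t = 3/14

t = 3/14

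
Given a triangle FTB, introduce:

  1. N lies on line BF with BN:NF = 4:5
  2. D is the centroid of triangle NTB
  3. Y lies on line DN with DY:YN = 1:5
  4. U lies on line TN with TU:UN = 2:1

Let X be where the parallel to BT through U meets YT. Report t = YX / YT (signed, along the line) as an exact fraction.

t = -1/2

Work in coordinates with F = (0, 0), T = (1, 0), B = (0, 1).
1. N lies on line BF with BN:NF = 4:5 ⇒ N = (0, 5/9)
2. D is the centroid of triangle NTB ⇒ D = (1/3, 14/27)
3. Y lies on line DN with DY:YN = 1:5 ⇒ Y = (5/18, 85/162)
4. U lies on line TN with TU:UN = 2:1 ⇒ U = (1/3, 10/27)
through U parallel to BT: direction (1, -1); meets YT at X = (-1/12, 85/108)
X = Y + t·(T−Y) with t = -1/2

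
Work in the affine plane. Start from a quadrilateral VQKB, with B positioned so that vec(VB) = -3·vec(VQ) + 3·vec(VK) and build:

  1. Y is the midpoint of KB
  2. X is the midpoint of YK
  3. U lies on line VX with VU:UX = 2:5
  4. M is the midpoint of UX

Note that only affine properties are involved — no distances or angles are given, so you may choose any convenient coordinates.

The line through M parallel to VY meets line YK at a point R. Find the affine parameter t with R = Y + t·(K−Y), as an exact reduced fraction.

Set V = (0, 0), Q = (1, 0), K = (0, 1), B = (-3, 3); any affine frame gives the same invariant.
1. Y is the midpoint of KB ⇒ Y = (-3/2, 2)
2. X is the midpoint of YK ⇒ X = (-3/4, 3/2)
3. U lies on line VX with VU:UX = 2:5 ⇒ U = (-3/14, 3/7)
4. M is the midpoint of UX ⇒ M = (-27/56, 27/28)
through M parallel to VY: direction (-3/2, 2); meets YK at R = (-57/56, 47/28)
R = Y + t·(K−Y) with t = 9/28

t = 9/28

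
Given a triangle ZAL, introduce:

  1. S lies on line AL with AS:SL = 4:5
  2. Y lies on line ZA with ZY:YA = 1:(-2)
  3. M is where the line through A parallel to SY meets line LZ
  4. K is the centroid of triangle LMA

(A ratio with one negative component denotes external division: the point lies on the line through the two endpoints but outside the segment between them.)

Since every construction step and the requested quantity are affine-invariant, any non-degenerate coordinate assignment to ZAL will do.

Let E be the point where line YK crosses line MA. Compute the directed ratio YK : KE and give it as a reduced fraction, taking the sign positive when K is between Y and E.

YK:KE = 1/3

Work in coordinates with Z = (0, 0), A = (1, 0), L = (0, 1).
1. S lies on line AL with AS:SL = 4:5 ⇒ S = (5/9, 4/9)
2. Y lies on line ZA with ZY:YA = 1:(-2) ⇒ Y = (-1, 0)
3. M is where the line through A parallel to SY meets line LZ ⇒ M = (0, -2/7)
4. K is the centroid of triangle LMA ⇒ K = (1/3, 5/21)
line YK meets MA at E = (13/3, 20/21)
K = Y + t·(E−Y) with t = 1/4, so YK:KE = 1/4:3/4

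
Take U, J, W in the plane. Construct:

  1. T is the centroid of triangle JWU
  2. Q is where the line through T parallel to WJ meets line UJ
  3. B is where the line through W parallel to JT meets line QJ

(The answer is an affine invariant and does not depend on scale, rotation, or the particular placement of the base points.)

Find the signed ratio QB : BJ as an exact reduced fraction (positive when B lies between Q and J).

QB:BJ = -4/3

Set U = (0, 0), J = (1, 0), W = (0, 1); any affine frame gives the same invariant.
1. T is the centroid of triangle JWU ⇒ T = (1/3, 1/3)
2. Q is where the line through T parallel to WJ meets line UJ ⇒ Q = (2/3, 0)
3. B is where the line through W parallel to JT meets line QJ ⇒ B = (2, 0)
B = Q + t·(J−Q) with t = 4, so QB:BJ = t:(1−t) = 4:-3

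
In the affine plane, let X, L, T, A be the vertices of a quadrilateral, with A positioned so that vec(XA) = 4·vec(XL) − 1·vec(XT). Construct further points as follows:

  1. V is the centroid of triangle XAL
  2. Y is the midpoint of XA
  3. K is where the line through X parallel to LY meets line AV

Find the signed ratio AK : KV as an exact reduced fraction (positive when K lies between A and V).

AK:KV = -2

Choose coordinates X = (0, 0), L = (1, 0), T = (0, 1), A = (4, -1).
1. V is the centroid of triangle XAL ⇒ V = (5/3, -1/3)
2. Y is the midpoint of XA ⇒ Y = (2, -1/2)
3. K is where the line through X parallel to LY meets line AV ⇒ K = (-2/3, 1/3)
K = A + t·(V−A) with t = 2, so AK:KV = t:(1−t) = 2:-1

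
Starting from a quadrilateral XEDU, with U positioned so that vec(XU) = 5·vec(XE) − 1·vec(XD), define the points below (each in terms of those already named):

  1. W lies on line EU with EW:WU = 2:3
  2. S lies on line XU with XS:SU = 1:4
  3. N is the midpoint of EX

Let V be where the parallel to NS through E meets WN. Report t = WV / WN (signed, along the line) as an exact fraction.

t = 6/11

Work in coordinates with X = (0, 0), E = (1, 0), D = (0, 1), U = (5, -1).
1. W lies on line EU with EW:WU = 2:3 ⇒ W = (13/5, -2/5)
2. S lies on line XU with XS:SU = 1:4 ⇒ S = (1, -1/5)
3. N is the midpoint of EX ⇒ N = (1/2, 0)
through E parallel to NS: direction (1/2, -1/5); meets WN at V = (16/11, -2/11)
V = W + t·(N−W) with t = 6/11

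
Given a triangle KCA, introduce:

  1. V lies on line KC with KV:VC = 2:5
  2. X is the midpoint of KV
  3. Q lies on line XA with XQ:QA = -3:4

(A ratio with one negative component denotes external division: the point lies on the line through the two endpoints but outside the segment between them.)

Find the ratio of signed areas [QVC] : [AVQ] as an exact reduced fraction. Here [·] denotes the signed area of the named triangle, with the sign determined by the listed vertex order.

[QVC]:[AVQ] = 15/4

Work in coordinates with K = (0, 0), C = (1, 0), A = (0, 1).
1. V lies on line KC with KV:VC = 2:5 ⇒ V = (2/7, 0)
2. X is the midpoint of KV ⇒ X = (1/7, 0)
3. Q lies on line XA with XQ:QA = -3:4 ⇒ Q = (4/7, -3)
2·[QVC] = -15/7, 2·[AVQ] = -4/7
[QVC]:[AVQ] = -15/7:-4/7 = 15/4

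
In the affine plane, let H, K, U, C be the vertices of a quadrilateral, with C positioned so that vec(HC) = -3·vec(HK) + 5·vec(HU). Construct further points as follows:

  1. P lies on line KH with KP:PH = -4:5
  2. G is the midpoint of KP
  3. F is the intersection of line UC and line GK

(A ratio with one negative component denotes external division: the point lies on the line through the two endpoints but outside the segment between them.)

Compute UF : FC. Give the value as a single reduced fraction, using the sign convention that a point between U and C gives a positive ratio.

UF:FC = -1/5

Assign H = (0, 0), K = (1, 0), U = (0, 1), C = (-3, 5) — the answer is frame-independent, so this choice is without loss of generality.
1. P lies on line KH with KP:PH = -4:5 ⇒ P = (5, 0)
2. G is the midpoint of KP ⇒ G = (3, 0)
3. F is the intersection of line UC and line GK ⇒ F = (3/4, 0)
F = U + t·(C−U) with t = -1/4, so UF:FC = t:(1−t) = -1/4:5/4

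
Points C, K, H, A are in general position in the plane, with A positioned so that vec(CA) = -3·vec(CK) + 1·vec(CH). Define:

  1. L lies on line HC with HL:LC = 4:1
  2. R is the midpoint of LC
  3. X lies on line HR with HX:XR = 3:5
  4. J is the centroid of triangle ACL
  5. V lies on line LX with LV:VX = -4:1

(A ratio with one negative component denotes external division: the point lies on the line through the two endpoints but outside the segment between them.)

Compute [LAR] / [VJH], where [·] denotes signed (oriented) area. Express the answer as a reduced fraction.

[LAR]:[VJH] = -18/11

Set C = (0, 0), K = (1, 0), H = (0, 1), A = (-3, 1); any affine frame gives the same invariant.
1. L lies on line HC with HL:LC = 4:1 ⇒ L = (0, 1/5)
2. R is the midpoint of LC ⇒ R = (0, 1/10)
3. X lies on line HR with HX:XR = 3:5 ⇒ X = (0, 53/80)
4. J is the centroid of triangle ACL ⇒ J = (-1, 2/5)
5. V lies on line LX with LV:VX = -4:1 ⇒ V = (0, 49/60)
2·[LAR] = 3/10, 2·[VJH] = -11/60
[LAR]:[VJH] = 3/10:-11/60 = -18/11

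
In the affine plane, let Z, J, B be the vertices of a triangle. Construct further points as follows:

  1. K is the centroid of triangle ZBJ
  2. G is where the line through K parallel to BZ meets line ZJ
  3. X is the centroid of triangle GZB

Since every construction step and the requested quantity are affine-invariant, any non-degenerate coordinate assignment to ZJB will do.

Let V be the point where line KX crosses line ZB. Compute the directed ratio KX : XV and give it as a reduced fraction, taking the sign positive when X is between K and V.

Set Z = (0, 0), J = (1, 0), B = (0, 1); any affine frame gives the same invariant.
1. K is the centroid of triangle ZBJ ⇒ K = (1/3, 1/3)
2. G is where the line through K parallel to BZ meets line ZJ ⇒ G = (1/3, 0)
3. X is the centroid of triangle GZB ⇒ X = (1/9, 1/3)
line KX meets ZB at V = (0, 1/3)
X = K + t·(V−K) with t = 2/3, so KX:XV = 2/3:1/3

KX:XV = 2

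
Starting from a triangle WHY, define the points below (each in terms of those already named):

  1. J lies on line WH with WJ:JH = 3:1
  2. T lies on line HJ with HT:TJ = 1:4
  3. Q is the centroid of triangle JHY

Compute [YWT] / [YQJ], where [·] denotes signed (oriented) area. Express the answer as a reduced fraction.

Set W = (0, 0), H = (1, 0), Y = (0, 1); any affine frame gives the same invariant.
1. J lies on line WH with WJ:JH = 3:1 ⇒ J = (3/4, 0)
2. T lies on line HJ with HT:TJ = 1:4 ⇒ T = (19/20, 0)
3. Q is the centroid of triangle JHY ⇒ Q = (7/12, 1/3)
2·[YWT] = 19/20, 2·[YQJ] = -1/12
[YWT]:[YQJ] = 19/20:-1/12 = -57/5

[YWT]:[YQJ] = -57/5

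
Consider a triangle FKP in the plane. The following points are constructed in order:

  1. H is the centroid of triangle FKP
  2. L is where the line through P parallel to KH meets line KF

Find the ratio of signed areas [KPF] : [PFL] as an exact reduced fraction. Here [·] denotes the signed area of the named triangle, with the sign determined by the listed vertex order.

Choose coordinates F = (0, 0), K = (1, 0), P = (0, 1).
1. H is the centroid of triangle FKP ⇒ H = (1/3, 1/3)
2. L is where the line through P parallel to KH meets line KF ⇒ L = (2, 0)
2·[KPF] = 1, 2·[PFL] = 2
[KPF]:[PFL] = 1:2 = 1/2

[KPF]:[PFL] = 1/2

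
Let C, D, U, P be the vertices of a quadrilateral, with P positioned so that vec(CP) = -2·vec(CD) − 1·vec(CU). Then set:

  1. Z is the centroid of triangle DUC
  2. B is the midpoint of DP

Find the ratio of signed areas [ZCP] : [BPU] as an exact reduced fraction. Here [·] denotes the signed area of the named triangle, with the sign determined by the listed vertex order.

Work in coordinates with C = (0, 0), D = (1, 0), U = (0, 1), P = (-2, -1).
1. Z is the centroid of triangle DUC ⇒ Z = (1/3, 1/3)
2. B is the midpoint of DP ⇒ B = (-1/2, -1/2)
2·[ZCP] = -1/3, 2·[BPU] = -2
[ZCP]:[BPU] = -1/3:-2 = 1/6

[ZCP]:[BPU] = 1/6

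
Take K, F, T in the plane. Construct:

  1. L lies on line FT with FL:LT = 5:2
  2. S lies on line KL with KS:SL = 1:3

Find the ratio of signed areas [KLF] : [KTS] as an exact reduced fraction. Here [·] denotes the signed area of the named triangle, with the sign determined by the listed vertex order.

[KLF]:[KTS] = 10

Assign K = (0, 0), F = (1, 0), T = (0, 1) — the answer is frame-independent, so this choice is without loss of generality.
1. L lies on line FT with FL:LT = 5:2 ⇒ L = (2/7, 5/7)
2. S lies on line KL with KS:SL = 1:3 ⇒ S = (1/14, 5/28)
2·[KLF] = -5/7, 2·[KTS] = -1/14
[KLF]:[KTS] = -5/7:-1/14 = 10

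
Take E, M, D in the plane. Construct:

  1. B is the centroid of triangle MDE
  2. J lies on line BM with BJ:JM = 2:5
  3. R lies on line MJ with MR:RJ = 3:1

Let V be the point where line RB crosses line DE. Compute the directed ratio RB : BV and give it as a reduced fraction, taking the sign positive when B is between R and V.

RB:BV = 13/14

Choose coordinates E = (0, 0), M = (1, 0), D = (0, 1).
1. B is the centroid of triangle MDE ⇒ B = (1/3, 1/3)
2. J lies on line BM with BJ:JM = 2:5 ⇒ J = (11/21, 5/21)
3. R lies on line MJ with MR:RJ = 3:1 ⇒ R = (9/14, 5/28)
line RB meets DE at V = (0, 1/2)
B = R + t·(V−R) with t = 13/27, so RB:BV = 13/27:14/27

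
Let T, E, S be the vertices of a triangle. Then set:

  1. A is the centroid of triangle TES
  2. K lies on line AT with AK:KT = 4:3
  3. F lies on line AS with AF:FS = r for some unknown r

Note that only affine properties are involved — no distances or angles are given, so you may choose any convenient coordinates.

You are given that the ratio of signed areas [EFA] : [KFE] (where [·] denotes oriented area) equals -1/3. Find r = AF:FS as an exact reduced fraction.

r = 2/3

Assign T = (0, 0), E = (1, 0), S = (0, 1) — the answer is frame-independent, so this choice is without loss of generality.
1. A is the centroid of triangle TES ⇒ A = (1/3, 1/3)
2. K lies on line AT with AK:KT = 4:3 ⇒ K = (1/7, 1/7)
3. With AF:FS = r, write λ = r/(r+1) so F = A + λ·(S−A); F is affine-linear in λ
Every point depending on F is an affine combination of F and λ-independent points, so each such coordinate is linear in λ; the λ² term in each signed area is a multiple of (S−A)×(S−A) = 0, so 2·[EFA] and 2·[KFE] are each linear in λ. Evaluating at λ=0 and λ=1:
  2·[EFA] = 1/3·λ,   2·[KFE] = -11/21·λ − 4/21
So [EFA]:[KFE] = (1/3·λ) / (-11/21·λ − 4/21). Setting this equal to -1/3:
  1/3·λ = -1/3·(-11/21·λ − 4/21)  ⇒  λ = 2/5
Then r = λ/(1−λ) = (2/5)/(3/5) = 2/3. Check: with r = 2/3, F = (1/5, 3/5) and [EFA]:[KFE] = -1/3 as required.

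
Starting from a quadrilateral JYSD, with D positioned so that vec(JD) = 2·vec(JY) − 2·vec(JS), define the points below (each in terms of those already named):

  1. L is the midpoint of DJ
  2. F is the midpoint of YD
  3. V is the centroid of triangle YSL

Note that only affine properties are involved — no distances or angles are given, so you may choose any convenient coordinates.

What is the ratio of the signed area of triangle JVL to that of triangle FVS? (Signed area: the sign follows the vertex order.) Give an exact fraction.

[JVL]:[FVS] = 4

Choose coordinates J = (0, 0), Y = (1, 0), S = (0, 1), D = (2, -2).
1. L is the midpoint of DJ ⇒ L = (1, -1)
2. F is the midpoint of YD ⇒ F = (3/2, -1)
3. V is the centroid of triangle YSL ⇒ V = (2/3, 0)
2·[JVL] = -2/3, 2·[FVS] = -1/6
[JVL]:[FVS] = -2/3:-1/6 = 4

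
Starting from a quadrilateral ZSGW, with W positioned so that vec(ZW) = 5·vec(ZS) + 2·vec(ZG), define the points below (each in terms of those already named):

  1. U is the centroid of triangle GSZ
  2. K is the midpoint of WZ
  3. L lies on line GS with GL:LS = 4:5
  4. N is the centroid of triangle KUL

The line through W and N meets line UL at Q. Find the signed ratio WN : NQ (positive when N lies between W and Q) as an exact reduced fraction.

WN:NQ = 58/11

Assign Z = (0, 0), S = (1, 0), G = (0, 1), W = (5, 2) — the answer is frame-independent, so this choice is without loss of generality.
1. U is the centroid of triangle GSZ ⇒ U = (1/3, 1/3)
2. K is the midpoint of WZ ⇒ K = (5/2, 1)
3. L lies on line GS with GL:LS = 4:5 ⇒ L = (4/9, 5/9)
4. N is the centroid of triangle KUL ⇒ N = (59/54, 17/27)
line WN meets UL at Q = (367/1044, 193/522)
N = W + t·(Q−W) with t = 58/69, so WN:NQ = 58/69:11/69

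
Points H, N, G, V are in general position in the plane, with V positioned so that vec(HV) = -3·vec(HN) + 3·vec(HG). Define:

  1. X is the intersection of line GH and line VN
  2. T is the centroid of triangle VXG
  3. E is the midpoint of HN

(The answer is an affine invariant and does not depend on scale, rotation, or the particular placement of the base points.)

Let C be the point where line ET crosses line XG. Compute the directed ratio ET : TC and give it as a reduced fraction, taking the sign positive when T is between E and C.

ET:TC = -3/2

Assign H = (0, 0), N = (1, 0), G = (0, 1), V = (-3, 3) — the answer is frame-independent, so this choice is without loss of generality.
1. X is the intersection of line GH and line VN ⇒ X = (0, 3/4)
2. T is the centroid of triangle VXG ⇒ T = (-1, 19/12)
3. E is the midpoint of HN ⇒ E = (1/2, 0)
line ET meets XG at C = (0, 19/36)
T = E + t·(C−E) with t = 3, so ET:TC = 3:-2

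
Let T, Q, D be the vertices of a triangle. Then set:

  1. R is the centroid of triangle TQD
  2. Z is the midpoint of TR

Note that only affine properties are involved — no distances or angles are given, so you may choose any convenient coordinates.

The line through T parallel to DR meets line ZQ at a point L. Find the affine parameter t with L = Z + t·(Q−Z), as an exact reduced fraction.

t = -1/3

Set T = (0, 0), Q = (1, 0), D = (0, 1); any affine frame gives the same invariant.
1. R is the centroid of triangle TQD ⇒ R = (1/3, 1/3)
2. Z is the midpoint of TR ⇒ Z = (1/6, 1/6)
through T parallel to DR: direction (1/3, -2/3); meets ZQ at L = (-1/9, 2/9)
L = Z + t·(Q−Z) with t = -1/3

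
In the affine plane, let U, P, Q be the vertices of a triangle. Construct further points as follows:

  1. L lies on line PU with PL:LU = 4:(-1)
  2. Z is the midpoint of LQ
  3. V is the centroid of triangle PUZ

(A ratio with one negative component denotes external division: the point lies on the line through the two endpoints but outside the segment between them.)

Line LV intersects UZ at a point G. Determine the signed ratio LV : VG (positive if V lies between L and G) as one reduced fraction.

Choose coordinates U = (0, 0), P = (1, 0), Q = (0, 1).
1. L lies on line PU with PL:LU = 4:(-1) ⇒ L = (-1/3, 0)
2. Z is the midpoint of LQ ⇒ Z = (-1/6, 1/2)
3. V is the centroid of triangle PUZ ⇒ V = (5/18, 1/6)
line LV meets UZ at G = (-1/36, 1/12)
V = L + t·(G−L) with t = 2, so LV:VG = 2:-1

LV:VG = -2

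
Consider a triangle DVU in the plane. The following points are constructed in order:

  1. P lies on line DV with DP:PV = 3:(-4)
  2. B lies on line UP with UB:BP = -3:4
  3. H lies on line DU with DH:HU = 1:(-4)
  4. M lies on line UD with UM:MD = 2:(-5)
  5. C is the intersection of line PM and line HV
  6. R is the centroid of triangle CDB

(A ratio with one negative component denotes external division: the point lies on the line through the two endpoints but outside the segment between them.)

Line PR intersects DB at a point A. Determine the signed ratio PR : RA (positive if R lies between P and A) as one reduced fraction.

Assign D = (0, 0), V = (1, 0), U = (0, 1) — the answer is frame-independent, so this choice is without loss of generality.
1. P lies on line DV with DP:PV = 3:(-4) ⇒ P = (-3, 0)
2. B lies on line UP with UB:BP = -3:4 ⇒ B = (9, 4)
3. H lies on line DU with DH:HU = 1:(-4) ⇒ H = (0, -1/3)
4. M lies on line UD with UM:MD = 2:(-5) ⇒ M = (0, 5/3)
5. C is the intersection of line PM and line HV ⇒ C = (-9, -10/3)
6. R is the centroid of triangle CDB ⇒ R = (0, 2/9)
line PR meets DB at A = (3/5, 4/15)
R = P + t·(A−P) with t = 5/6, so PR:RA = 5/6:1/6

PR:RA = 5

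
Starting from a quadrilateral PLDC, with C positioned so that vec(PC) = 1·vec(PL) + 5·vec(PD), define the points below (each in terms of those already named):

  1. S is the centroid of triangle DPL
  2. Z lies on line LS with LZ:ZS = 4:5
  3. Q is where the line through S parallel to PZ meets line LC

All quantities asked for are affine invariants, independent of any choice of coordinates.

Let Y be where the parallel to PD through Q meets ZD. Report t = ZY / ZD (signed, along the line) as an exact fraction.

Work in coordinates with P = (0, 0), L = (1, 0), D = (0, 1), C = (1, 5).
1. S is the centroid of triangle DPL ⇒ S = (1/3, 1/3)
2. Z lies on line LS with LZ:ZS = 4:5 ⇒ Z = (19/27, 4/27)
3. Q is where the line through S parallel to PZ meets line LC ⇒ Q = (1, 9/19)
through Q parallel to PD: direction (0, 1); meets ZD at Y = (1, -4/19)
Y = Z + t·(D−Z) with t = -8/19

t = -8/19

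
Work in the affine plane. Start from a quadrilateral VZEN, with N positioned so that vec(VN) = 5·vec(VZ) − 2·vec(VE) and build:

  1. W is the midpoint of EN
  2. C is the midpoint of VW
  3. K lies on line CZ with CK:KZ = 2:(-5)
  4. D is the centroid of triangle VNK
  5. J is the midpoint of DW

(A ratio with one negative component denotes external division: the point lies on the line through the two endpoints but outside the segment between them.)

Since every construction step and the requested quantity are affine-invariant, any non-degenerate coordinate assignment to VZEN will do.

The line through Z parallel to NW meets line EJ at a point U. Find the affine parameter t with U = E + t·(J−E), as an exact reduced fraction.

Assign V = (0, 0), Z = (1, 0), E = (0, 1), N = (5, -2) — the answer is frame-independent, so this choice is without loss of generality.
1. W is the midpoint of EN ⇒ W = (5/2, -1/2)
2. C is the midpoint of VW ⇒ C = (5/4, -1/4)
3. K lies on line CZ with CK:KZ = 2:(-5) ⇒ K = (17/12, -5/12)
4. D is the centroid of triangle VNK ⇒ D = (77/36, -29/36)
5. J is the midpoint of DW ⇒ J = (167/72, -47/72)
through Z parallel to NW: direction (-5/2, 3/2); meets EJ at U = (167/47, -72/47)
U = E + t·(J−E) with t = 72/47

t = 72/47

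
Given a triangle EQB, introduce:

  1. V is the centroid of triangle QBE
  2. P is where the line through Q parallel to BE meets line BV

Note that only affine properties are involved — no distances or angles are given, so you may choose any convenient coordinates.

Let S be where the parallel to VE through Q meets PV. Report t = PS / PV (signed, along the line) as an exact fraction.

Choose coordinates E = (0, 0), Q = (1, 0), B = (0, 1).
1. V is the centroid of triangle QBE ⇒ V = (1/3, 1/3)
2. P is where the line through Q parallel to BE meets line BV ⇒ P = (1, -1)
through Q parallel to VE: direction (-1/3, -1/3); meets PV at S = (2/3, -1/3)
S = P + t·(V−P) with t = 1/2

t = 1/2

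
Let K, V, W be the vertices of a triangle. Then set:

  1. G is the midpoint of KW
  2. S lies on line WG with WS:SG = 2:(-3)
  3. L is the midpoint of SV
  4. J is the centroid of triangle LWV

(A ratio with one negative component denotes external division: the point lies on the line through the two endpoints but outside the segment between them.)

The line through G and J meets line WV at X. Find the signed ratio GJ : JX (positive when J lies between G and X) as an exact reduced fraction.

GJ:JX = -4

Set K = (0, 0), V = (1, 0), W = (0, 1); any affine frame gives the same invariant.
1. G is the midpoint of KW ⇒ G = (0, 1/2)
2. S lies on line WG with WS:SG = 2:(-3) ⇒ S = (0, 2)
3. L is the midpoint of SV ⇒ L = (1/2, 1)
4. J is the centroid of triangle LWV ⇒ J = (1/2, 2/3)
line GJ meets WV at X = (3/8, 5/8)
J = G + t·(X−G) with t = 4/3, so GJ:JX = 4/3:-1/3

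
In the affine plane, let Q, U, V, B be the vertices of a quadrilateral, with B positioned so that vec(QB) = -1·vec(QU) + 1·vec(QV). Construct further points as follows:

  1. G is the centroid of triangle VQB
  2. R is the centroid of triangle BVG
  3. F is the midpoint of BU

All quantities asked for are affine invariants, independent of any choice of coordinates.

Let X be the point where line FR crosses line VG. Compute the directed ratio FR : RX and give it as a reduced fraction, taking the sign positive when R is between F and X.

Choose coordinates Q = (0, 0), U = (1, 0), V = (0, 1), B = (-1, 1).
1. G is the centroid of triangle VQB ⇒ G = (-1/3, 2/3)
2. R is the centroid of triangle BVG ⇒ R = (-4/9, 8/9)
3. F is the midpoint of BU ⇒ F = (0, 1/2)
line FR meets VG at X = (-4/15, 11/15)
R = F + t·(X−F) with t = 5/3, so FR:RX = 5/3:-2/3

FR:RX = -5/2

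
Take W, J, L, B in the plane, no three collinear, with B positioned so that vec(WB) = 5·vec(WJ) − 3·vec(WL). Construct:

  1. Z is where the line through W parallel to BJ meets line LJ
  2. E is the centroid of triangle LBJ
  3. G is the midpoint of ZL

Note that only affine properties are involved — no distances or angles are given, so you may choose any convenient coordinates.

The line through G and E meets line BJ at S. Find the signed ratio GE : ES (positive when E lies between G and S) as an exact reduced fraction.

Assign W = (0, 0), J = (1, 0), L = (0, 1), B = (5, -3) — the answer is frame-independent, so this choice is without loss of generality.
1. Z is where the line through W parallel to BJ meets line LJ ⇒ Z = (4, -3)
2. E is the centroid of triangle LBJ ⇒ E = (2, -2/3)
3. G is the midpoint of ZL ⇒ G = (2, -1)
line GE meets BJ at S = (2, -3/4)
E = G + t·(S−G) with t = 4/3, so GE:ES = 4/3:-1/3

GE:ES = -4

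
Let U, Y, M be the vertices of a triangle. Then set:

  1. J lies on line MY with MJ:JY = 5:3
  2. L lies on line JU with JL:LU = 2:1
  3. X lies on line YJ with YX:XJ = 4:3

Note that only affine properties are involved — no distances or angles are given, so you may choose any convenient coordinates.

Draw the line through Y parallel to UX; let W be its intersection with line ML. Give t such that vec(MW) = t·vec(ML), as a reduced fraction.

t = 56/41

Choose coordinates U = (0, 0), Y = (1, 0), M = (0, 1).
1. J lies on line MY with MJ:JY = 5:3 ⇒ J = (5/8, 3/8)
2. L lies on line JU with JL:LU = 2:1 ⇒ L = (5/24, 1/8)
3. X lies on line YJ with YX:XJ = 4:3 ⇒ X = (11/14, 3/14)
through Y parallel to UX: direction (11/14, 3/14); meets ML at W = (35/123, -8/41)
W = M + t·(L−M) with t = 56/41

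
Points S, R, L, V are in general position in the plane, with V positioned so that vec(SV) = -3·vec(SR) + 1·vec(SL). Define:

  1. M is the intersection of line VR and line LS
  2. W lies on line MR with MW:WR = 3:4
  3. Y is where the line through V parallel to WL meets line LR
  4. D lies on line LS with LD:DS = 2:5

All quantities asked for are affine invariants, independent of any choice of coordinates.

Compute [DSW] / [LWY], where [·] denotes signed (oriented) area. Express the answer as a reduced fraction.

Set S = (0, 0), R = (1, 0), L = (0, 1), V = (-3, 1); any affine frame gives the same invariant.
1. M is the intersection of line VR and line LS ⇒ M = (0, 1/4)
2. W lies on line MR with MW:WR = 3:4 ⇒ W = (3/7, 1/7)
3. Y is where the line through V parallel to WL meets line LR ⇒ Y = (-6, 7)
4. D lies on line LS with LD:DS = 2:5 ⇒ D = (0, 5/7)
2·[DSW] = 15/49, 2·[LWY] = -18/7
[DSW]:[LWY] = 15/49:-18/7 = -5/42

[DSW]:[LWY] = -5/42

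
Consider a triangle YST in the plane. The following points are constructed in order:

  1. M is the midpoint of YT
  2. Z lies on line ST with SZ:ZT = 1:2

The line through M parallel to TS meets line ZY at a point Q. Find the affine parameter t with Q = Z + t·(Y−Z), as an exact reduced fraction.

t = 1/2

Assign Y = (0, 0), S = (1, 0), T = (0, 1) — the answer is frame-independent, so this choice is without loss of generality.
1. M is the midpoint of YT ⇒ M = (0, 1/2)
2. Z lies on line ST with SZ:ZT = 1:2 ⇒ Z = (2/3, 1/3)
through M parallel to TS: direction (1, -1); meets ZY at Q = (1/3, 1/6)
Q = Z + t·(Y−Z) with t = 1/2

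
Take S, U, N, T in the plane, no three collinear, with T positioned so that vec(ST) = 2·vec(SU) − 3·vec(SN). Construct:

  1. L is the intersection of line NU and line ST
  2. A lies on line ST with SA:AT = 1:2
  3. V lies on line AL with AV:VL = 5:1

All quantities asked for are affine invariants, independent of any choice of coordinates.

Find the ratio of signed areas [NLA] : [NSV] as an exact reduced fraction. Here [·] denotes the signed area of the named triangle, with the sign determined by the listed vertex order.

[NLA]:[NSV] = -12/7

Work in coordinates with S = (0, 0), U = (1, 0), N = (0, 1), T = (2, -3).
1. L is the intersection of line NU and line ST ⇒ L = (-2, 3)
2. A lies on line ST with SA:AT = 1:2 ⇒ A = (2/3, -1)
3. V lies on line AL with AV:VL = 5:1 ⇒ V = (-14/9, 7/3)
2·[NLA] = 8/3, 2·[NSV] = -14/9
[NLA]:[NSV] = 8/3:-14/9 = -12/7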